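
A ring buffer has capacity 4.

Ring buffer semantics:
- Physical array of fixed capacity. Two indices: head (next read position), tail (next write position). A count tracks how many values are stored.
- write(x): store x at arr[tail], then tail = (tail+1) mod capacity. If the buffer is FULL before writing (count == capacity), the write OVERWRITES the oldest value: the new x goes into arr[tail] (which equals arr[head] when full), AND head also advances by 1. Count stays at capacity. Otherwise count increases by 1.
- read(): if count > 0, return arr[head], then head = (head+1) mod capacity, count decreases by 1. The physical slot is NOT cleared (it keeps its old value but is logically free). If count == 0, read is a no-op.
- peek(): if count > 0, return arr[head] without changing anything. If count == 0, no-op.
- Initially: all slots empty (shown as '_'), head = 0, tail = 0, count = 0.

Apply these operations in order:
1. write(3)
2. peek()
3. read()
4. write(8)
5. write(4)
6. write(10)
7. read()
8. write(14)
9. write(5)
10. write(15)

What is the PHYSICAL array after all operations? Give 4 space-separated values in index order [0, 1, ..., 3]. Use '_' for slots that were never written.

After op 1 (write(3)): arr=[3 _ _ _] head=0 tail=1 count=1
After op 2 (peek()): arr=[3 _ _ _] head=0 tail=1 count=1
After op 3 (read()): arr=[3 _ _ _] head=1 tail=1 count=0
After op 4 (write(8)): arr=[3 8 _ _] head=1 tail=2 count=1
After op 5 (write(4)): arr=[3 8 4 _] head=1 tail=3 count=2
After op 6 (write(10)): arr=[3 8 4 10] head=1 tail=0 count=3
After op 7 (read()): arr=[3 8 4 10] head=2 tail=0 count=2
After op 8 (write(14)): arr=[14 8 4 10] head=2 tail=1 count=3
After op 9 (write(5)): arr=[14 5 4 10] head=2 tail=2 count=4
After op 10 (write(15)): arr=[14 5 15 10] head=3 tail=3 count=4

Answer: 14 5 15 10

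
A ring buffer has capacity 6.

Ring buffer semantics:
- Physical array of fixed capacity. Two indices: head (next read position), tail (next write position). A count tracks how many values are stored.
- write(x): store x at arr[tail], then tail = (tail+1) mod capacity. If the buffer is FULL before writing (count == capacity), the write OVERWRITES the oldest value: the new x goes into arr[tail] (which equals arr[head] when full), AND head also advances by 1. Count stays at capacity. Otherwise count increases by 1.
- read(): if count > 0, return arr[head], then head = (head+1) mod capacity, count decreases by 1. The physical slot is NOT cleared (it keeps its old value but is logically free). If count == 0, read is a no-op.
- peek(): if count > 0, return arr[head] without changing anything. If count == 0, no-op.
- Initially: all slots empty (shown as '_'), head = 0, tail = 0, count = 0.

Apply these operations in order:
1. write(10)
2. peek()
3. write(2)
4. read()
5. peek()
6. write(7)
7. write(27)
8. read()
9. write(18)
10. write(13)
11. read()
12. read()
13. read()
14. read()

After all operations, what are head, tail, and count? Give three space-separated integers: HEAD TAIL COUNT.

Answer: 0 0 0

Derivation:
After op 1 (write(10)): arr=[10 _ _ _ _ _] head=0 tail=1 count=1
After op 2 (peek()): arr=[10 _ _ _ _ _] head=0 tail=1 count=1
After op 3 (write(2)): arr=[10 2 _ _ _ _] head=0 tail=2 count=2
After op 4 (read()): arr=[10 2 _ _ _ _] head=1 tail=2 count=1
After op 5 (peek()): arr=[10 2 _ _ _ _] head=1 tail=2 count=1
After op 6 (write(7)): arr=[10 2 7 _ _ _] head=1 tail=3 count=2
After op 7 (write(27)): arr=[10 2 7 27 _ _] head=1 tail=4 count=3
After op 8 (read()): arr=[10 2 7 27 _ _] head=2 tail=4 count=2
After op 9 (write(18)): arr=[10 2 7 27 18 _] head=2 tail=5 count=3
After op 10 (write(13)): arr=[10 2 7 27 18 13] head=2 tail=0 count=4
After op 11 (read()): arr=[10 2 7 27 18 13] head=3 tail=0 count=3
After op 12 (read()): arr=[10 2 7 27 18 13] head=4 tail=0 count=2
After op 13 (read()): arr=[10 2 7 27 18 13] head=5 tail=0 count=1
After op 14 (read()): arr=[10 2 7 27 18 13] head=0 tail=0 count=0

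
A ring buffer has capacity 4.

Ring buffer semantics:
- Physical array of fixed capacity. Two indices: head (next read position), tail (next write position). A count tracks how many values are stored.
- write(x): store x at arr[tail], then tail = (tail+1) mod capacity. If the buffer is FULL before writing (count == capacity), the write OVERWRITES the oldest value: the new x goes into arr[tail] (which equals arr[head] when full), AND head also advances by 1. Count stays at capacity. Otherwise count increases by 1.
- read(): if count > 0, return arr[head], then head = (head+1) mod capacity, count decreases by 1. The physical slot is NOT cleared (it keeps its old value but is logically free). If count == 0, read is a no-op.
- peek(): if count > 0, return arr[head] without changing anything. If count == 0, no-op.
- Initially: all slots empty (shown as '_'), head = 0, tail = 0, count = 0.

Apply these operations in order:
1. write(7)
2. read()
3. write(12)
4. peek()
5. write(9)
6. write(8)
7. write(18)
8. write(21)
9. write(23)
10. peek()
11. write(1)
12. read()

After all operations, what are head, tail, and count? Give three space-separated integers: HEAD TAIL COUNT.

Answer: 1 0 3

Derivation:
After op 1 (write(7)): arr=[7 _ _ _] head=0 tail=1 count=1
After op 2 (read()): arr=[7 _ _ _] head=1 tail=1 count=0
After op 3 (write(12)): arr=[7 12 _ _] head=1 tail=2 count=1
After op 4 (peek()): arr=[7 12 _ _] head=1 tail=2 count=1
After op 5 (write(9)): arr=[7 12 9 _] head=1 tail=3 count=2
After op 6 (write(8)): arr=[7 12 9 8] head=1 tail=0 count=3
After op 7 (write(18)): arr=[18 12 9 8] head=1 tail=1 count=4
After op 8 (write(21)): arr=[18 21 9 8] head=2 tail=2 count=4
After op 9 (write(23)): arr=[18 21 23 8] head=3 tail=3 count=4
After op 10 (peek()): arr=[18 21 23 8] head=3 tail=3 count=4
After op 11 (write(1)): arr=[18 21 23 1] head=0 tail=0 count=4
After op 12 (read()): arr=[18 21 23 1] head=1 tail=0 count=3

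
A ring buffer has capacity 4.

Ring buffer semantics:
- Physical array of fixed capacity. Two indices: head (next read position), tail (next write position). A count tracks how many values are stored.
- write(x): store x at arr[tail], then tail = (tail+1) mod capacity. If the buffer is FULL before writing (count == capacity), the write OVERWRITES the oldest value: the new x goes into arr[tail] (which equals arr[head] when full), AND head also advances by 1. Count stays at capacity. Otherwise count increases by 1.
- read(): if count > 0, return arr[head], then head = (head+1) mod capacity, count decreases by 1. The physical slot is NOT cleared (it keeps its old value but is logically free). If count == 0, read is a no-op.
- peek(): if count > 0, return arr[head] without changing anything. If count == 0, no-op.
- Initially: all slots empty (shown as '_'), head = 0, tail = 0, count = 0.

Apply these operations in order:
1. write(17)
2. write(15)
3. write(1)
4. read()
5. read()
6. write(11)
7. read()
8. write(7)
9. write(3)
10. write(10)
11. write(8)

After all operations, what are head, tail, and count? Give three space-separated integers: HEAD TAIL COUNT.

Answer: 0 0 4

Derivation:
After op 1 (write(17)): arr=[17 _ _ _] head=0 tail=1 count=1
After op 2 (write(15)): arr=[17 15 _ _] head=0 tail=2 count=2
After op 3 (write(1)): arr=[17 15 1 _] head=0 tail=3 count=3
After op 4 (read()): arr=[17 15 1 _] head=1 tail=3 count=2
After op 5 (read()): arr=[17 15 1 _] head=2 tail=3 count=1
After op 6 (write(11)): arr=[17 15 1 11] head=2 tail=0 count=2
After op 7 (read()): arr=[17 15 1 11] head=3 tail=0 count=1
After op 8 (write(7)): arr=[7 15 1 11] head=3 tail=1 count=2
After op 9 (write(3)): arr=[7 3 1 11] head=3 tail=2 count=3
After op 10 (write(10)): arr=[7 3 10 11] head=3 tail=3 count=4
After op 11 (write(8)): arr=[7 3 10 8] head=0 tail=0 count=4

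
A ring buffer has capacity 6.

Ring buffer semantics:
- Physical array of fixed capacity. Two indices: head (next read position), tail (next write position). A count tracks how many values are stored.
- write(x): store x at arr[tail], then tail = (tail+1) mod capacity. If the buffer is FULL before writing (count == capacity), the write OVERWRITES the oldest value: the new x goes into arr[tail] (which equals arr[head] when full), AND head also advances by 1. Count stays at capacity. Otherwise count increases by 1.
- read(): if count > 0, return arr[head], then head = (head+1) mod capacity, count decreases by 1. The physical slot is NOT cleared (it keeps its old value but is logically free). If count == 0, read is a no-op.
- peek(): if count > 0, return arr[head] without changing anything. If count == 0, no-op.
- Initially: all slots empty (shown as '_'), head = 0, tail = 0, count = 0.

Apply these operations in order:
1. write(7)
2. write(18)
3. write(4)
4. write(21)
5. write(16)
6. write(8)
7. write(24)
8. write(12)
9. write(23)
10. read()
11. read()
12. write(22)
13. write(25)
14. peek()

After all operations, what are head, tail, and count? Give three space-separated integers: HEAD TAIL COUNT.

Answer: 5 5 6

Derivation:
After op 1 (write(7)): arr=[7 _ _ _ _ _] head=0 tail=1 count=1
After op 2 (write(18)): arr=[7 18 _ _ _ _] head=0 tail=2 count=2
After op 3 (write(4)): arr=[7 18 4 _ _ _] head=0 tail=3 count=3
After op 4 (write(21)): arr=[7 18 4 21 _ _] head=0 tail=4 count=4
After op 5 (write(16)): arr=[7 18 4 21 16 _] head=0 tail=5 count=5
After op 6 (write(8)): arr=[7 18 4 21 16 8] head=0 tail=0 count=6
After op 7 (write(24)): arr=[24 18 4 21 16 8] head=1 tail=1 count=6
After op 8 (write(12)): arr=[24 12 4 21 16 8] head=2 tail=2 count=6
After op 9 (write(23)): arr=[24 12 23 21 16 8] head=3 tail=3 count=6
After op 10 (read()): arr=[24 12 23 21 16 8] head=4 tail=3 count=5
After op 11 (read()): arr=[24 12 23 21 16 8] head=5 tail=3 count=4
After op 12 (write(22)): arr=[24 12 23 22 16 8] head=5 tail=4 count=5
After op 13 (write(25)): arr=[24 12 23 22 25 8] head=5 tail=5 count=6
After op 14 (peek()): arr=[24 12 23 22 25 8] head=5 tail=5 count=6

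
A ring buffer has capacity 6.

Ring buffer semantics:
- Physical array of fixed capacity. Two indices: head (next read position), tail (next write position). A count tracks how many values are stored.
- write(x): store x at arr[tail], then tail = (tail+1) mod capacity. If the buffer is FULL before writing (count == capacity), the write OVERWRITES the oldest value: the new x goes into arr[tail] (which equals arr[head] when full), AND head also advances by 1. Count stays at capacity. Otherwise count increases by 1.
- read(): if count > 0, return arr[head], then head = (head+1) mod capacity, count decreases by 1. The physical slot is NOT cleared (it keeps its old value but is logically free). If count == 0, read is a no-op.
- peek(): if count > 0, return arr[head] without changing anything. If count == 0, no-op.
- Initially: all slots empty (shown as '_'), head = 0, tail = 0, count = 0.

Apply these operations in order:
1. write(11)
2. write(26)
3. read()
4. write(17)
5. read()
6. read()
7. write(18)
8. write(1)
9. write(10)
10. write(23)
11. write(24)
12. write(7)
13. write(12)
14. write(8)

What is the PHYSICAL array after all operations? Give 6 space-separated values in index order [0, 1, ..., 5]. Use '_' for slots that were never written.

After op 1 (write(11)): arr=[11 _ _ _ _ _] head=0 tail=1 count=1
After op 2 (write(26)): arr=[11 26 _ _ _ _] head=0 tail=2 count=2
After op 3 (read()): arr=[11 26 _ _ _ _] head=1 tail=2 count=1
After op 4 (write(17)): arr=[11 26 17 _ _ _] head=1 tail=3 count=2
After op 5 (read()): arr=[11 26 17 _ _ _] head=2 tail=3 count=1
After op 6 (read()): arr=[11 26 17 _ _ _] head=3 tail=3 count=0
After op 7 (write(18)): arr=[11 26 17 18 _ _] head=3 tail=4 count=1
After op 8 (write(1)): arr=[11 26 17 18 1 _] head=3 tail=5 count=2
After op 9 (write(10)): arr=[11 26 17 18 1 10] head=3 tail=0 count=3
After op 10 (write(23)): arr=[23 26 17 18 1 10] head=3 tail=1 count=4
After op 11 (write(24)): arr=[23 24 17 18 1 10] head=3 tail=2 count=5
After op 12 (write(7)): arr=[23 24 7 18 1 10] head=3 tail=3 count=6
After op 13 (write(12)): arr=[23 24 7 12 1 10] head=4 tail=4 count=6
After op 14 (write(8)): arr=[23 24 7 12 8 10] head=5 tail=5 count=6

Answer: 23 24 7 12 8 10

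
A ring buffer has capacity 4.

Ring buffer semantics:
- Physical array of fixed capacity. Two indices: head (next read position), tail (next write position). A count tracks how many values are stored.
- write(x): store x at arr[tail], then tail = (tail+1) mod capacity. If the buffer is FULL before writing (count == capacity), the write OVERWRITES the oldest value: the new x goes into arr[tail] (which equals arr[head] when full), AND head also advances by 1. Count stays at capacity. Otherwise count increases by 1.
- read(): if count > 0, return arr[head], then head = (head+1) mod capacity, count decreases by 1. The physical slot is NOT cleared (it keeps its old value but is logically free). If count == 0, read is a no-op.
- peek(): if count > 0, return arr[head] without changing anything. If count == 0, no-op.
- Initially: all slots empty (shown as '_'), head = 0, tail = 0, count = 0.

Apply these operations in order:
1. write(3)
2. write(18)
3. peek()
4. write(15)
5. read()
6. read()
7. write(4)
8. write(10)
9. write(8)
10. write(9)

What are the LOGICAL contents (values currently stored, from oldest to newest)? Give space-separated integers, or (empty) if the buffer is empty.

Answer: 4 10 8 9

Derivation:
After op 1 (write(3)): arr=[3 _ _ _] head=0 tail=1 count=1
After op 2 (write(18)): arr=[3 18 _ _] head=0 tail=2 count=2
After op 3 (peek()): arr=[3 18 _ _] head=0 tail=2 count=2
After op 4 (write(15)): arr=[3 18 15 _] head=0 tail=3 count=3
After op 5 (read()): arr=[3 18 15 _] head=1 tail=3 count=2
After op 6 (read()): arr=[3 18 15 _] head=2 tail=3 count=1
After op 7 (write(4)): arr=[3 18 15 4] head=2 tail=0 count=2
After op 8 (write(10)): arr=[10 18 15 4] head=2 tail=1 count=3
After op 9 (write(8)): arr=[10 8 15 4] head=2 tail=2 count=4
After op 10 (write(9)): arr=[10 8 9 4] head=3 tail=3 count=4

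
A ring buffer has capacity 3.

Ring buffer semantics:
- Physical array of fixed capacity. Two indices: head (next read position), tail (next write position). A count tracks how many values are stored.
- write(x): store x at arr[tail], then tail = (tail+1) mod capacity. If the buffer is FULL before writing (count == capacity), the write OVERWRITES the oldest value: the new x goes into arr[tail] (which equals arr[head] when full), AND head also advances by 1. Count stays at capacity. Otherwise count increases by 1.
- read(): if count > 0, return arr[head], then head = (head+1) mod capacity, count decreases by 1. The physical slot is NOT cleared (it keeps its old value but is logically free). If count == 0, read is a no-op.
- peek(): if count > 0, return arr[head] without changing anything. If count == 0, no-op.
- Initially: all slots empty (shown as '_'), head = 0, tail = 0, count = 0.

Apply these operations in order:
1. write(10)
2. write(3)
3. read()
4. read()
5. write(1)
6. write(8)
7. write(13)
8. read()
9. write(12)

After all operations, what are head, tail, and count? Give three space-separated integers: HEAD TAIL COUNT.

After op 1 (write(10)): arr=[10 _ _] head=0 tail=1 count=1
After op 2 (write(3)): arr=[10 3 _] head=0 tail=2 count=2
After op 3 (read()): arr=[10 3 _] head=1 tail=2 count=1
After op 4 (read()): arr=[10 3 _] head=2 tail=2 count=0
After op 5 (write(1)): arr=[10 3 1] head=2 tail=0 count=1
After op 6 (write(8)): arr=[8 3 1] head=2 tail=1 count=2
After op 7 (write(13)): arr=[8 13 1] head=2 tail=2 count=3
After op 8 (read()): arr=[8 13 1] head=0 tail=2 count=2
After op 9 (write(12)): arr=[8 13 12] head=0 tail=0 count=3

Answer: 0 0 3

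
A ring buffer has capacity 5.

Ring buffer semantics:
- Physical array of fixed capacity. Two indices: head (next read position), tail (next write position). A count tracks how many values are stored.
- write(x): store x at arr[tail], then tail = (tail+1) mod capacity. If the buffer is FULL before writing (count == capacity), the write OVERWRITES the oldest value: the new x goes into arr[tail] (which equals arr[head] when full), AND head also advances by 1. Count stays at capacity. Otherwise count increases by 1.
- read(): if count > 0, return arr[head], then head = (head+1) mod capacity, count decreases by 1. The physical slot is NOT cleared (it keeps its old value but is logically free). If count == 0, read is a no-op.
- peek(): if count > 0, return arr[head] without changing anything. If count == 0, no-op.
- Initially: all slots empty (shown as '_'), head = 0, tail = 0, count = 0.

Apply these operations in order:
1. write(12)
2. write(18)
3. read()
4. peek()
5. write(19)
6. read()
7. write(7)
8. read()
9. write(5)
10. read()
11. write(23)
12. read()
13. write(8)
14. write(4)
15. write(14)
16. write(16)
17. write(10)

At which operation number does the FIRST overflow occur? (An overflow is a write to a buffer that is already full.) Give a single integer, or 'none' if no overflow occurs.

After op 1 (write(12)): arr=[12 _ _ _ _] head=0 tail=1 count=1
After op 2 (write(18)): arr=[12 18 _ _ _] head=0 tail=2 count=2
After op 3 (read()): arr=[12 18 _ _ _] head=1 tail=2 count=1
After op 4 (peek()): arr=[12 18 _ _ _] head=1 tail=2 count=1
After op 5 (write(19)): arr=[12 18 19 _ _] head=1 tail=3 count=2
After op 6 (read()): arr=[12 18 19 _ _] head=2 tail=3 count=1
After op 7 (write(7)): arr=[12 18 19 7 _] head=2 tail=4 count=2
After op 8 (read()): arr=[12 18 19 7 _] head=3 tail=4 count=1
After op 9 (write(5)): arr=[12 18 19 7 5] head=3 tail=0 count=2
After op 10 (read()): arr=[12 18 19 7 5] head=4 tail=0 count=1
After op 11 (write(23)): arr=[23 18 19 7 5] head=4 tail=1 count=2
After op 12 (read()): arr=[23 18 19 7 5] head=0 tail=1 count=1
After op 13 (write(8)): arr=[23 8 19 7 5] head=0 tail=2 count=2
After op 14 (write(4)): arr=[23 8 4 7 5] head=0 tail=3 count=3
After op 15 (write(14)): arr=[23 8 4 14 5] head=0 tail=4 count=4
After op 16 (write(16)): arr=[23 8 4 14 16] head=0 tail=0 count=5
After op 17 (write(10)): arr=[10 8 4 14 16] head=1 tail=1 count=5

Answer: 17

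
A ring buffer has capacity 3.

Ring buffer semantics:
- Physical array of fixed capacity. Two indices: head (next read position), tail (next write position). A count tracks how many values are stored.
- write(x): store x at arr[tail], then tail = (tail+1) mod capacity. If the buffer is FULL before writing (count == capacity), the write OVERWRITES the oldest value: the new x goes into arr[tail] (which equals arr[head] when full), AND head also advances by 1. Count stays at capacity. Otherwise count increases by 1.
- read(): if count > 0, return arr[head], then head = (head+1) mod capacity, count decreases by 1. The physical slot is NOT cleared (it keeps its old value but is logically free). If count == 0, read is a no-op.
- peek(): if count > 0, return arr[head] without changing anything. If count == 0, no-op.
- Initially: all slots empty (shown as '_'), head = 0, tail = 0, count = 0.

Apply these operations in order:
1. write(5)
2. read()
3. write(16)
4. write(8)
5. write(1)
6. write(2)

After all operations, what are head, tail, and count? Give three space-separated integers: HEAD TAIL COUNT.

Answer: 2 2 3

Derivation:
After op 1 (write(5)): arr=[5 _ _] head=0 tail=1 count=1
After op 2 (read()): arr=[5 _ _] head=1 tail=1 count=0
After op 3 (write(16)): arr=[5 16 _] head=1 tail=2 count=1
After op 4 (write(8)): arr=[5 16 8] head=1 tail=0 count=2
After op 5 (write(1)): arr=[1 16 8] head=1 tail=1 count=3
After op 6 (write(2)): arr=[1 2 8] head=2 tail=2 count=3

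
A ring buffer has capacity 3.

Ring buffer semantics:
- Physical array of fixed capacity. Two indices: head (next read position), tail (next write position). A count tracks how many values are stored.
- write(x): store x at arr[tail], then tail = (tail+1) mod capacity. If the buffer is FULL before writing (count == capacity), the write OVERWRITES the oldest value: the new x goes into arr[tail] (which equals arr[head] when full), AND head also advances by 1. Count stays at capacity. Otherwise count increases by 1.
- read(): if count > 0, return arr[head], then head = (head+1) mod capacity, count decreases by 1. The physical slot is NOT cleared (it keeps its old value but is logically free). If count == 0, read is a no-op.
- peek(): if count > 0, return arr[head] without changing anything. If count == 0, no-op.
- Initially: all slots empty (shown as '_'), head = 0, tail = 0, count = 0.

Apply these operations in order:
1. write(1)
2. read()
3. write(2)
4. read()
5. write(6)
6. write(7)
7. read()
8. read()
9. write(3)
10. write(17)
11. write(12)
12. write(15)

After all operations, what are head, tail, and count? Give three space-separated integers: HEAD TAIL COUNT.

Answer: 2 2 3

Derivation:
After op 1 (write(1)): arr=[1 _ _] head=0 tail=1 count=1
After op 2 (read()): arr=[1 _ _] head=1 tail=1 count=0
After op 3 (write(2)): arr=[1 2 _] head=1 tail=2 count=1
After op 4 (read()): arr=[1 2 _] head=2 tail=2 count=0
After op 5 (write(6)): arr=[1 2 6] head=2 tail=0 count=1
After op 6 (write(7)): arr=[7 2 6] head=2 tail=1 count=2
After op 7 (read()): arr=[7 2 6] head=0 tail=1 count=1
After op 8 (read()): arr=[7 2 6] head=1 tail=1 count=0
After op 9 (write(3)): arr=[7 3 6] head=1 tail=2 count=1
After op 10 (write(17)): arr=[7 3 17] head=1 tail=0 count=2
After op 11 (write(12)): arr=[12 3 17] head=1 tail=1 count=3
After op 12 (write(15)): arr=[12 15 17] head=2 tail=2 count=3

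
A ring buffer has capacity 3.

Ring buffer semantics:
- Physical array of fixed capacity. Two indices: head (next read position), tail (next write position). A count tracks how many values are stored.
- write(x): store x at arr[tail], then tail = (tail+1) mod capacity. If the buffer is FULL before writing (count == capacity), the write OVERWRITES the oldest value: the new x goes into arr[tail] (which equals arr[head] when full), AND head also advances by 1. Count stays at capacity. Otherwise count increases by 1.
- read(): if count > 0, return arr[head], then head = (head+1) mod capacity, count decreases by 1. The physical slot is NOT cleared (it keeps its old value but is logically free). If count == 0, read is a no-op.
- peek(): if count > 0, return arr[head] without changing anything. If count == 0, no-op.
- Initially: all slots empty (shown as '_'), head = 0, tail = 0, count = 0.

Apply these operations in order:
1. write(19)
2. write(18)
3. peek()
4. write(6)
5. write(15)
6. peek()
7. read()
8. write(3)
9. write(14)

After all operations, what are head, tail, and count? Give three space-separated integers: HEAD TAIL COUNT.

Answer: 0 0 3

Derivation:
After op 1 (write(19)): arr=[19 _ _] head=0 tail=1 count=1
After op 2 (write(18)): arr=[19 18 _] head=0 tail=2 count=2
After op 3 (peek()): arr=[19 18 _] head=0 tail=2 count=2
After op 4 (write(6)): arr=[19 18 6] head=0 tail=0 count=3
After op 5 (write(15)): arr=[15 18 6] head=1 tail=1 count=3
After op 6 (peek()): arr=[15 18 6] head=1 tail=1 count=3
After op 7 (read()): arr=[15 18 6] head=2 tail=1 count=2
After op 8 (write(3)): arr=[15 3 6] head=2 tail=2 count=3
After op 9 (write(14)): arr=[15 3 14] head=0 tail=0 count=3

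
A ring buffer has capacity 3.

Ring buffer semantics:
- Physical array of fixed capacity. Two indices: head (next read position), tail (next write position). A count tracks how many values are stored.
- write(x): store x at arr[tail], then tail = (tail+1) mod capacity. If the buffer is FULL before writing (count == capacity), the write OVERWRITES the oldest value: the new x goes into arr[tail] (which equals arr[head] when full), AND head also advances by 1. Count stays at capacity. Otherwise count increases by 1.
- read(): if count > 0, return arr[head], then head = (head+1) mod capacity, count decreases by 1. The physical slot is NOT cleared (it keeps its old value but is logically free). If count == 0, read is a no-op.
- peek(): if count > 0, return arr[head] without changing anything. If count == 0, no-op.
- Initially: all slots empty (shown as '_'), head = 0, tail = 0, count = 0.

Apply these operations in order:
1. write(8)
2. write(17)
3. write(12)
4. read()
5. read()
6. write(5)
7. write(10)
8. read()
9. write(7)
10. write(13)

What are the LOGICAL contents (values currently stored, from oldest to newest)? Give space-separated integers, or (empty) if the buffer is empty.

After op 1 (write(8)): arr=[8 _ _] head=0 tail=1 count=1
After op 2 (write(17)): arr=[8 17 _] head=0 tail=2 count=2
After op 3 (write(12)): arr=[8 17 12] head=0 tail=0 count=3
After op 4 (read()): arr=[8 17 12] head=1 tail=0 count=2
After op 5 (read()): arr=[8 17 12] head=2 tail=0 count=1
After op 6 (write(5)): arr=[5 17 12] head=2 tail=1 count=2
After op 7 (write(10)): arr=[5 10 12] head=2 tail=2 count=3
After op 8 (read()): arr=[5 10 12] head=0 tail=2 count=2
After op 9 (write(7)): arr=[5 10 7] head=0 tail=0 count=3
After op 10 (write(13)): arr=[13 10 7] head=1 tail=1 count=3

Answer: 10 7 13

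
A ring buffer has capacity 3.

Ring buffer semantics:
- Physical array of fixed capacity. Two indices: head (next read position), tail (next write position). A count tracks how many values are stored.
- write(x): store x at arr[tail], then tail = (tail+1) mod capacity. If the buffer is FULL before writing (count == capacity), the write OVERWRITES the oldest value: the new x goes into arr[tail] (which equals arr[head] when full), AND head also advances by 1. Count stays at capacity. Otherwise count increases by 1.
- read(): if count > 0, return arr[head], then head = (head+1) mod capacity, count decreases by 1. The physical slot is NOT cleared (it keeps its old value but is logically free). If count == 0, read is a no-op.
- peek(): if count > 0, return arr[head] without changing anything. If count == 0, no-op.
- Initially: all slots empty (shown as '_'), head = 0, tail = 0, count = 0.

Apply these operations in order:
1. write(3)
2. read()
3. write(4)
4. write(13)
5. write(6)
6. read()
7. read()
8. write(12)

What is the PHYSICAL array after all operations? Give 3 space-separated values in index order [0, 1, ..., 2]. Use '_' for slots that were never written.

Answer: 6 12 13

Derivation:
After op 1 (write(3)): arr=[3 _ _] head=0 tail=1 count=1
After op 2 (read()): arr=[3 _ _] head=1 tail=1 count=0
After op 3 (write(4)): arr=[3 4 _] head=1 tail=2 count=1
After op 4 (write(13)): arr=[3 4 13] head=1 tail=0 count=2
After op 5 (write(6)): arr=[6 4 13] head=1 tail=1 count=3
After op 6 (read()): arr=[6 4 13] head=2 tail=1 count=2
After op 7 (read()): arr=[6 4 13] head=0 tail=1 count=1
After op 8 (write(12)): arr=[6 12 13] head=0 tail=2 count=2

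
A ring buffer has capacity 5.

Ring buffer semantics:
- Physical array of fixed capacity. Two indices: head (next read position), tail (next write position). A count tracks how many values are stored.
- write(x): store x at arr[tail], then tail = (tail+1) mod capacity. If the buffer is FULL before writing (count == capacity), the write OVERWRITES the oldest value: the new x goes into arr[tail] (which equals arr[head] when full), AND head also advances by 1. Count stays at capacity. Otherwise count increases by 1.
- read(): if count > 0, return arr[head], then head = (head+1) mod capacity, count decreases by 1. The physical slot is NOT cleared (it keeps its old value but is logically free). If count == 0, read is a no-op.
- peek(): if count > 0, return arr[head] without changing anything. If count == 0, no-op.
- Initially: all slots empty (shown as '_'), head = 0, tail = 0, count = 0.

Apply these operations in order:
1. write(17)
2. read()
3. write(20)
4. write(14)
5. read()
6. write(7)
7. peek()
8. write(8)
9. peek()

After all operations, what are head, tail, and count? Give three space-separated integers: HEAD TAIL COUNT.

Answer: 2 0 3

Derivation:
After op 1 (write(17)): arr=[17 _ _ _ _] head=0 tail=1 count=1
After op 2 (read()): arr=[17 _ _ _ _] head=1 tail=1 count=0
After op 3 (write(20)): arr=[17 20 _ _ _] head=1 tail=2 count=1
After op 4 (write(14)): arr=[17 20 14 _ _] head=1 tail=3 count=2
After op 5 (read()): arr=[17 20 14 _ _] head=2 tail=3 count=1
After op 6 (write(7)): arr=[17 20 14 7 _] head=2 tail=4 count=2
After op 7 (peek()): arr=[17 20 14 7 _] head=2 tail=4 count=2
After op 8 (write(8)): arr=[17 20 14 7 8] head=2 tail=0 count=3
After op 9 (peek()): arr=[17 20 14 7 8] head=2 tail=0 count=3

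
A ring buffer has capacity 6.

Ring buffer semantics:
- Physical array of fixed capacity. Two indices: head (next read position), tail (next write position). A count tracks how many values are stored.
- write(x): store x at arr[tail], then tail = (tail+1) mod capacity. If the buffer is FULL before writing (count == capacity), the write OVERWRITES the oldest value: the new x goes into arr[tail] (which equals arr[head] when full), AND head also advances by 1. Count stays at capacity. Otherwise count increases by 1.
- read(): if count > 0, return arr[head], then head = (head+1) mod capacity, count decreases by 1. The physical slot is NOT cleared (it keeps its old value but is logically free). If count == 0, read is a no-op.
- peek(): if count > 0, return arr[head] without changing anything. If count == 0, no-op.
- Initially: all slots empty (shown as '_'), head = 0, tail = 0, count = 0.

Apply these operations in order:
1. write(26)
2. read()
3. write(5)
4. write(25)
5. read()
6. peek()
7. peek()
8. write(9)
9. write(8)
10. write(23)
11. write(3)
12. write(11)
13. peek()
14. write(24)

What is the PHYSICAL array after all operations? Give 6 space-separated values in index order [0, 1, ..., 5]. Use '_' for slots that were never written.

After op 1 (write(26)): arr=[26 _ _ _ _ _] head=0 tail=1 count=1
After op 2 (read()): arr=[26 _ _ _ _ _] head=1 tail=1 count=0
After op 3 (write(5)): arr=[26 5 _ _ _ _] head=1 tail=2 count=1
After op 4 (write(25)): arr=[26 5 25 _ _ _] head=1 tail=3 count=2
After op 5 (read()): arr=[26 5 25 _ _ _] head=2 tail=3 count=1
After op 6 (peek()): arr=[26 5 25 _ _ _] head=2 tail=3 count=1
After op 7 (peek()): arr=[26 5 25 _ _ _] head=2 tail=3 count=1
After op 8 (write(9)): arr=[26 5 25 9 _ _] head=2 tail=4 count=2
After op 9 (write(8)): arr=[26 5 25 9 8 _] head=2 tail=5 count=3
After op 10 (write(23)): arr=[26 5 25 9 8 23] head=2 tail=0 count=4
After op 11 (write(3)): arr=[3 5 25 9 8 23] head=2 tail=1 count=5
After op 12 (write(11)): arr=[3 11 25 9 8 23] head=2 tail=2 count=6
After op 13 (peek()): arr=[3 11 25 9 8 23] head=2 tail=2 count=6
After op 14 (write(24)): arr=[3 11 24 9 8 23] head=3 tail=3 count=6

Answer: 3 11 24 9 8 23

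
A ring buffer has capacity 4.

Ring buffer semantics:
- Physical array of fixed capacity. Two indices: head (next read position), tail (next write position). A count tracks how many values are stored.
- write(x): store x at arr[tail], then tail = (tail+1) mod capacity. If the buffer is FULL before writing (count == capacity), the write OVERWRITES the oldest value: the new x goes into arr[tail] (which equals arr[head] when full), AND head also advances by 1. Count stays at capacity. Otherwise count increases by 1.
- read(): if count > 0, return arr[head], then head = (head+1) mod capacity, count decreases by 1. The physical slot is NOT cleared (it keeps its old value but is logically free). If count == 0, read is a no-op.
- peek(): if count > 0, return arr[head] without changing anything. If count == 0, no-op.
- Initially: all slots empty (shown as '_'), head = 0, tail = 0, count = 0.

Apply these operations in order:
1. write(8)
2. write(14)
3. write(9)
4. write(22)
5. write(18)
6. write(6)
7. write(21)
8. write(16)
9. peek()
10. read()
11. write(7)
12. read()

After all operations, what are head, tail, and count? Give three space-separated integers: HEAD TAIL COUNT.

Answer: 2 1 3

Derivation:
After op 1 (write(8)): arr=[8 _ _ _] head=0 tail=1 count=1
After op 2 (write(14)): arr=[8 14 _ _] head=0 tail=2 count=2
After op 3 (write(9)): arr=[8 14 9 _] head=0 tail=3 count=3
After op 4 (write(22)): arr=[8 14 9 22] head=0 tail=0 count=4
After op 5 (write(18)): arr=[18 14 9 22] head=1 tail=1 count=4
After op 6 (write(6)): arr=[18 6 9 22] head=2 tail=2 count=4
After op 7 (write(21)): arr=[18 6 21 22] head=3 tail=3 count=4
After op 8 (write(16)): arr=[18 6 21 16] head=0 tail=0 count=4
After op 9 (peek()): arr=[18 6 21 16] head=0 tail=0 count=4
After op 10 (read()): arr=[18 6 21 16] head=1 tail=0 count=3
After op 11 (write(7)): arr=[7 6 21 16] head=1 tail=1 count=4
After op 12 (read()): arr=[7 6 21 16] head=2 tail=1 count=3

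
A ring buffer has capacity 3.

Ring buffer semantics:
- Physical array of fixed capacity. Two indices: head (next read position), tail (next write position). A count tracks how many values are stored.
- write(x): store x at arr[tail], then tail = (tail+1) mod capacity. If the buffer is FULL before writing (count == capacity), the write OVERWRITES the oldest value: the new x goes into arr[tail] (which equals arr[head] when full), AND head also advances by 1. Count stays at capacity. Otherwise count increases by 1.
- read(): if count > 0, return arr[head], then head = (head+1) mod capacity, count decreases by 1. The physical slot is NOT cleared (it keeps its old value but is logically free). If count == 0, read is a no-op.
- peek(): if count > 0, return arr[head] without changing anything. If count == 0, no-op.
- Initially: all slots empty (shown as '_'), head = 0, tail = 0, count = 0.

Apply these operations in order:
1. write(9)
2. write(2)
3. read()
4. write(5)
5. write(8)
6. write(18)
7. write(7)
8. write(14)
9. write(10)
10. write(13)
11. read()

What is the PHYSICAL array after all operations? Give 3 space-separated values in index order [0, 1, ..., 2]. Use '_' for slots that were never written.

After op 1 (write(9)): arr=[9 _ _] head=0 tail=1 count=1
After op 2 (write(2)): arr=[9 2 _] head=0 tail=2 count=2
After op 3 (read()): arr=[9 2 _] head=1 tail=2 count=1
After op 4 (write(5)): arr=[9 2 5] head=1 tail=0 count=2
After op 5 (write(8)): arr=[8 2 5] head=1 tail=1 count=3
After op 6 (write(18)): arr=[8 18 5] head=2 tail=2 count=3
After op 7 (write(7)): arr=[8 18 7] head=0 tail=0 count=3
After op 8 (write(14)): arr=[14 18 7] head=1 tail=1 count=3
After op 9 (write(10)): arr=[14 10 7] head=2 tail=2 count=3
After op 10 (write(13)): arr=[14 10 13] head=0 tail=0 count=3
After op 11 (read()): arr=[14 10 13] head=1 tail=0 count=2

Answer: 14 10 13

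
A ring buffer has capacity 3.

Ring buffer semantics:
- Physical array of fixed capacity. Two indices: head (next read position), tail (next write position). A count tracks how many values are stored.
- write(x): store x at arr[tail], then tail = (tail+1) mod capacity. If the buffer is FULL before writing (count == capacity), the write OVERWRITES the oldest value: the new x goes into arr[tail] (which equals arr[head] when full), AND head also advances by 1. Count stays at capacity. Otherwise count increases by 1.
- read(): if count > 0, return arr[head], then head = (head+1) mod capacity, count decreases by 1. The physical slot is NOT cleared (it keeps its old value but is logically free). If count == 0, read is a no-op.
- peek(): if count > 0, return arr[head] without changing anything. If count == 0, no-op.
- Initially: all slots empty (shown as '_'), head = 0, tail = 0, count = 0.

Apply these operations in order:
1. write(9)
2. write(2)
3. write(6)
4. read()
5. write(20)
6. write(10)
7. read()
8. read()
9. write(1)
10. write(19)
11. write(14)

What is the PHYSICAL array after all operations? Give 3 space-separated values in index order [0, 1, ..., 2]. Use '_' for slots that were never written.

After op 1 (write(9)): arr=[9 _ _] head=0 tail=1 count=1
After op 2 (write(2)): arr=[9 2 _] head=0 tail=2 count=2
After op 3 (write(6)): arr=[9 2 6] head=0 tail=0 count=3
After op 4 (read()): arr=[9 2 6] head=1 tail=0 count=2
After op 5 (write(20)): arr=[20 2 6] head=1 tail=1 count=3
After op 6 (write(10)): arr=[20 10 6] head=2 tail=2 count=3
After op 7 (read()): arr=[20 10 6] head=0 tail=2 count=2
After op 8 (read()): arr=[20 10 6] head=1 tail=2 count=1
After op 9 (write(1)): arr=[20 10 1] head=1 tail=0 count=2
After op 10 (write(19)): arr=[19 10 1] head=1 tail=1 count=3
After op 11 (write(14)): arr=[19 14 1] head=2 tail=2 count=3

Answer: 19 14 1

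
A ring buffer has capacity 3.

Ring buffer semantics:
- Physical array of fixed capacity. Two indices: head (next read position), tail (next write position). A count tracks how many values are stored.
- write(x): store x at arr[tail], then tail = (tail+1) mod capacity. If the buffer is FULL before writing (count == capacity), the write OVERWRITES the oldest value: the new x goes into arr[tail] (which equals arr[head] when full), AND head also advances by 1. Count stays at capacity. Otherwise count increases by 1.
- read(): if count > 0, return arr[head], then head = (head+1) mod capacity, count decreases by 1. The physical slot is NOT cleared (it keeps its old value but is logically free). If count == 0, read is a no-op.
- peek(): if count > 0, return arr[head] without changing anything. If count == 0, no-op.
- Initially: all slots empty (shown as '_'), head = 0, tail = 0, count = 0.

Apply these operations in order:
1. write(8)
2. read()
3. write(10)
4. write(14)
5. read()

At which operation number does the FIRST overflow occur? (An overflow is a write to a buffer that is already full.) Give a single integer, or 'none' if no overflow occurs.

After op 1 (write(8)): arr=[8 _ _] head=0 tail=1 count=1
After op 2 (read()): arr=[8 _ _] head=1 tail=1 count=0
After op 3 (write(10)): arr=[8 10 _] head=1 tail=2 count=1
After op 4 (write(14)): arr=[8 10 14] head=1 tail=0 count=2
After op 5 (read()): arr=[8 10 14] head=2 tail=0 count=1

Answer: none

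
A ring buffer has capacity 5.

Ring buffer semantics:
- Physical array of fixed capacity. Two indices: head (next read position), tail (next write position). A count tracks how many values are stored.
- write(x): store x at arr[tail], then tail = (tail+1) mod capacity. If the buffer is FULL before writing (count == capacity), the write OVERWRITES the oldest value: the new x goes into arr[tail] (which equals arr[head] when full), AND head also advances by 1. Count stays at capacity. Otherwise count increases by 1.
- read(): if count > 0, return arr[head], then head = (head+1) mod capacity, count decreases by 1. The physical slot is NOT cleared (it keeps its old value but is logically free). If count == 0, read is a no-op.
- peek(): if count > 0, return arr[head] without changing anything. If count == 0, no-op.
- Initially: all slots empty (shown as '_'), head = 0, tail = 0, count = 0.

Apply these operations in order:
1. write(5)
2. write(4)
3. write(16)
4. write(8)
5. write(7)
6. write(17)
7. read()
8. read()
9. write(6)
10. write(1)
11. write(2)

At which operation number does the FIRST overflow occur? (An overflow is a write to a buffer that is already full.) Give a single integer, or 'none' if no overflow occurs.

After op 1 (write(5)): arr=[5 _ _ _ _] head=0 tail=1 count=1
After op 2 (write(4)): arr=[5 4 _ _ _] head=0 tail=2 count=2
After op 3 (write(16)): arr=[5 4 16 _ _] head=0 tail=3 count=3
After op 4 (write(8)): arr=[5 4 16 8 _] head=0 tail=4 count=4
After op 5 (write(7)): arr=[5 4 16 8 7] head=0 tail=0 count=5
After op 6 (write(17)): arr=[17 4 16 8 7] head=1 tail=1 count=5
After op 7 (read()): arr=[17 4 16 8 7] head=2 tail=1 count=4
After op 8 (read()): arr=[17 4 16 8 7] head=3 tail=1 count=3
After op 9 (write(6)): arr=[17 6 16 8 7] head=3 tail=2 count=4
After op 10 (write(1)): arr=[17 6 1 8 7] head=3 tail=3 count=5
After op 11 (write(2)): arr=[17 6 1 2 7] head=4 tail=4 count=5

Answer: 6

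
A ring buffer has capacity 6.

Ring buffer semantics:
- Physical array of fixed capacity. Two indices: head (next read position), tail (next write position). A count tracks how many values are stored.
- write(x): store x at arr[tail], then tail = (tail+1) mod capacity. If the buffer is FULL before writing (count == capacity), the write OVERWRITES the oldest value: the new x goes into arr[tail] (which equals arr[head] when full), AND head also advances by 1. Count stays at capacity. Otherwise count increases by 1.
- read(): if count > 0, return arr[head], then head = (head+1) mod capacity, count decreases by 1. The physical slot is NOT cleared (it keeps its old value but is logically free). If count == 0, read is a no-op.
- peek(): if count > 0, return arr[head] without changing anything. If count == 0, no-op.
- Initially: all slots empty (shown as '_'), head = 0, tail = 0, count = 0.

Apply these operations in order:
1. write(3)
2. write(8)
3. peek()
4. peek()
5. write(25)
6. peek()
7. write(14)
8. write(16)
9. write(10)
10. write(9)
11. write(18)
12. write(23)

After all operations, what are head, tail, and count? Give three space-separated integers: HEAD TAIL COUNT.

After op 1 (write(3)): arr=[3 _ _ _ _ _] head=0 tail=1 count=1
After op 2 (write(8)): arr=[3 8 _ _ _ _] head=0 tail=2 count=2
After op 3 (peek()): arr=[3 8 _ _ _ _] head=0 tail=2 count=2
After op 4 (peek()): arr=[3 8 _ _ _ _] head=0 tail=2 count=2
After op 5 (write(25)): arr=[3 8 25 _ _ _] head=0 tail=3 count=3
After op 6 (peek()): arr=[3 8 25 _ _ _] head=0 tail=3 count=3
After op 7 (write(14)): arr=[3 8 25 14 _ _] head=0 tail=4 count=4
After op 8 (write(16)): arr=[3 8 25 14 16 _] head=0 tail=5 count=5
After op 9 (write(10)): arr=[3 8 25 14 16 10] head=0 tail=0 count=6
After op 10 (write(9)): arr=[9 8 25 14 16 10] head=1 tail=1 count=6
After op 11 (write(18)): arr=[9 18 25 14 16 10] head=2 tail=2 count=6
After op 12 (write(23)): arr=[9 18 23 14 16 10] head=3 tail=3 count=6

Answer: 3 3 6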